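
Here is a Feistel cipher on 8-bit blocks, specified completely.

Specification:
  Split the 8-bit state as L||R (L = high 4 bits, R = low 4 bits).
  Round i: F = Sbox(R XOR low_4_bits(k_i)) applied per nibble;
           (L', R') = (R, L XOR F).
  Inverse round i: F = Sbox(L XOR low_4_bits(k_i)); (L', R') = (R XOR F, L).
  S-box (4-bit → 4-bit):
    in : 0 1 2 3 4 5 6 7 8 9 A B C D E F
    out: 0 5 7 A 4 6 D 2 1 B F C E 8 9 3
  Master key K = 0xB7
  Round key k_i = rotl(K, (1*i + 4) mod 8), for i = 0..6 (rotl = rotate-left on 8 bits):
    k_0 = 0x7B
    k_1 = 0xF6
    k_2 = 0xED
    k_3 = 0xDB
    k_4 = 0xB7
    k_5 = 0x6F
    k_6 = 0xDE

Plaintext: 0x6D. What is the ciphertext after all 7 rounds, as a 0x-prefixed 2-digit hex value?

0x26

s_0 = plaintext = 0x6D
s_1 = Round(s_0, k_0) = 0xDB
s_2 = Round(s_1, k_1) = 0xB5
s_3 = Round(s_2, k_2) = 0x5A
s_4 = Round(s_3, k_3) = 0xA0
s_5 = Round(s_4, k_4) = 0x08
s_6 = Round(s_5, k_5) = 0x82
s_7 = Round(s_6, k_6) = 0x26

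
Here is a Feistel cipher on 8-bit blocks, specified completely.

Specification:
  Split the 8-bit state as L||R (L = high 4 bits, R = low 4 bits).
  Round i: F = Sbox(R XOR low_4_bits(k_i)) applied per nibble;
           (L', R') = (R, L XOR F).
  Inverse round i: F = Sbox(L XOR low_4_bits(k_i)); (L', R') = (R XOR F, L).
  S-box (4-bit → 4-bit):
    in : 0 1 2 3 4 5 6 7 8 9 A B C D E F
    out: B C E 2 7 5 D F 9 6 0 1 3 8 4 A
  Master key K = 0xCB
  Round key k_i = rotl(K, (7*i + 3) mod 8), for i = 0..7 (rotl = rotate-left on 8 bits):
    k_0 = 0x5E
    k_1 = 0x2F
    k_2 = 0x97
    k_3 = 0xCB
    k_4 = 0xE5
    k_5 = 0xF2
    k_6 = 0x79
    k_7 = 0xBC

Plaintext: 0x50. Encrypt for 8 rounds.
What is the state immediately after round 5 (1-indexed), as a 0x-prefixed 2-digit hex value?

s_0 = plaintext = 0x50
s_1 = Round(s_0, k_0) = 0x01
s_2 = Round(s_1, k_1) = 0x14
s_3 = Round(s_2, k_2) = 0x43
s_4 = Round(s_3, k_3) = 0x3D
s_5 = Round(s_4, k_4) = 0xDA
s_6 = Round(s_5, k_5) = 0xA4
s_7 = Round(s_6, k_6) = 0x42
s_8 = Round(s_7, k_7) = 0x20

0xDA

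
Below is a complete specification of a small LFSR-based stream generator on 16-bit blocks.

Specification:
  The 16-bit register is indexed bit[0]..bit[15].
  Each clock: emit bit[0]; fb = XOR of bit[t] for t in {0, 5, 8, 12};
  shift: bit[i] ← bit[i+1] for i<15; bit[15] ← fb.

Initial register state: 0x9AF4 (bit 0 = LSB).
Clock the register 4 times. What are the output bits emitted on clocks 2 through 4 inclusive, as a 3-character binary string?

reg_0 = 0x9AF4
clock 1: out=0, reg = 0x4D7A
clock 2: out=0, reg = 0x26BD
clock 3: out=1, reg = 0x135E
clock 4: out=0, reg = 0x09AF

010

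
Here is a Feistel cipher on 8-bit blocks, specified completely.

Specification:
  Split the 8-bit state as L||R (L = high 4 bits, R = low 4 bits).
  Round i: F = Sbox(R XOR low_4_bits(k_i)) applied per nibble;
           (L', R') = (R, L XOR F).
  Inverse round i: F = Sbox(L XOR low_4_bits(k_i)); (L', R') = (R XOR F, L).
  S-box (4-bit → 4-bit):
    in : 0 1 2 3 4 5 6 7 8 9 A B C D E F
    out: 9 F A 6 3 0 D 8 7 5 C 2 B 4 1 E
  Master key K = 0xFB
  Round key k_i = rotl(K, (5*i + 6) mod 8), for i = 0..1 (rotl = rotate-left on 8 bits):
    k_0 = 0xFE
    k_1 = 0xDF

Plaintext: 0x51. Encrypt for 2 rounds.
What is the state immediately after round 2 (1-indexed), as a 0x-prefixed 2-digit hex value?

0xB2

s_0 = plaintext = 0x51
s_1 = Round(s_0, k_0) = 0x1B
s_2 = Round(s_1, k_1) = 0xB2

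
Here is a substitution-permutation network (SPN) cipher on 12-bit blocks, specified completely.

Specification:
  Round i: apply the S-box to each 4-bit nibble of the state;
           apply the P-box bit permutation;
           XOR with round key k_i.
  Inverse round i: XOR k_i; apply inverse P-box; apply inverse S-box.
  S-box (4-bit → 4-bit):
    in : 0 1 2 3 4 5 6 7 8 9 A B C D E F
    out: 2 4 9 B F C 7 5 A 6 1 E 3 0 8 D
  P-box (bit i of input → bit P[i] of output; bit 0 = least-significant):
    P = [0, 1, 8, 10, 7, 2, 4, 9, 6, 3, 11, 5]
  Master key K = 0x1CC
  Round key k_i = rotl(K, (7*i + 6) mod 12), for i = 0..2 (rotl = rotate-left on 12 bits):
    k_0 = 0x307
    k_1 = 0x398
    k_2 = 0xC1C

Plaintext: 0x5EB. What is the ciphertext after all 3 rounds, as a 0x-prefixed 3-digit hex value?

0x666

s_0 = plaintext = 0x5EB
s_1 = Round(s_0, k_0) = 0xC25
s_2 = Round(s_1, k_1) = 0x450
s_3 = Round(s_2, k_2) = 0x666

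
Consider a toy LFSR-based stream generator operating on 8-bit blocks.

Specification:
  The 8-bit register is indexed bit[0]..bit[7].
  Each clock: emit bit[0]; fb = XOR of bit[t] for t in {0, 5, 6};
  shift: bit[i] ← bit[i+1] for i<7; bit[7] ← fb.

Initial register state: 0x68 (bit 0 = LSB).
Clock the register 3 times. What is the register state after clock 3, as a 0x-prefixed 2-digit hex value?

0x4D

reg_0 = 0x68
clock 1: out=0, reg = 0x34
clock 2: out=0, reg = 0x9A
clock 3: out=0, reg = 0x4D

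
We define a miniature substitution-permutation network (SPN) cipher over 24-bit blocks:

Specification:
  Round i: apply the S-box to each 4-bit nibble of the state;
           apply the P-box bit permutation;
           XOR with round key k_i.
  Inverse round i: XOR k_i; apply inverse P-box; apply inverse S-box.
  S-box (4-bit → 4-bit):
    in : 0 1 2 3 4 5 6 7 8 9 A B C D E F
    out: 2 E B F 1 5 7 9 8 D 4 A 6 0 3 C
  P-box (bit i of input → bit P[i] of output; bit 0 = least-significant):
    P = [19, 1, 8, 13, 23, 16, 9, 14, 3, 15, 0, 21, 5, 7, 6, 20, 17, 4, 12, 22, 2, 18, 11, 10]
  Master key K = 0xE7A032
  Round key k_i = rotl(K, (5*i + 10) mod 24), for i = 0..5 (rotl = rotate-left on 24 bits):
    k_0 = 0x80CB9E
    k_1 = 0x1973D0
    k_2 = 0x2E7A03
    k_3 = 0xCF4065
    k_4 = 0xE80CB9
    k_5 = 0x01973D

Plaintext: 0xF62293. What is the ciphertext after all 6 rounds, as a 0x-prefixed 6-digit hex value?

s_0 = plaintext = 0xF62293
s_1 = Round(s_0, k_0) = 0x3A3424
s_2 = Round(s_1, k_1) = 0x842F3C
s_3 = Round(s_2, k_2) = 0x9D3DA0
s_4 = Round(s_3, k_3) = 0xDF4E83
s_5 = Round(s_4, k_4) = 0xA0FD93
s_6 = Round(s_5, k_5) = 0x99FC6F

0x99FC6F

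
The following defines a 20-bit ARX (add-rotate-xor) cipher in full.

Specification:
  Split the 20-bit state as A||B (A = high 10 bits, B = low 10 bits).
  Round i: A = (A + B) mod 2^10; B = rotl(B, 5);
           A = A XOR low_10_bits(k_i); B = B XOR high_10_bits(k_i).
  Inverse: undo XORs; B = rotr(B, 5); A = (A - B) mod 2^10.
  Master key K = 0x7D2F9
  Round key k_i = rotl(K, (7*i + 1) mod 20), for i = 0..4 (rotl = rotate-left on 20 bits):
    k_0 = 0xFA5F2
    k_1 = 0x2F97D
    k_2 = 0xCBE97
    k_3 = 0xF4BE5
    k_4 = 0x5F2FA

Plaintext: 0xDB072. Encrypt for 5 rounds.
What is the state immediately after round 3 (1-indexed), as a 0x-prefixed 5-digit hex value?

s_0 = plaintext = 0xDB072
s_1 = Round(s_0, k_0) = 0x8B1AA
s_2 = Round(s_1, k_1) = 0xAADF3
s_3 = Round(s_2, k_2) = 0x82540
s_4 = Round(s_3, k_3) = 0x2B3D8
s_5 = Round(s_4, k_4) = 0x9FA62

0x82540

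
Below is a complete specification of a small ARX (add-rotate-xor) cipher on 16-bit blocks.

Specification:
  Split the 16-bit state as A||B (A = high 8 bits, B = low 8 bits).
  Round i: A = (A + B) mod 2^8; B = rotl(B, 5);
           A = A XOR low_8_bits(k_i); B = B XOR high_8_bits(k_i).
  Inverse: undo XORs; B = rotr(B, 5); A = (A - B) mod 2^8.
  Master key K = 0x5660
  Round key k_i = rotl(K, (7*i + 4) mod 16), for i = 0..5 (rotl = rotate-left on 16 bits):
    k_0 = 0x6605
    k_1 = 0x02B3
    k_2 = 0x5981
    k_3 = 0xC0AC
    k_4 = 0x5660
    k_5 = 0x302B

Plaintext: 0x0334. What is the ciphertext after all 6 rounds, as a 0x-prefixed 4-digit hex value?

0xA0B4

s_0 = plaintext = 0x0334
s_1 = Round(s_0, k_0) = 0x32E0
s_2 = Round(s_1, k_1) = 0xA11E
s_3 = Round(s_2, k_2) = 0x3E9A
s_4 = Round(s_3, k_3) = 0x7493
s_5 = Round(s_4, k_4) = 0x6724
s_6 = Round(s_5, k_5) = 0xA0B4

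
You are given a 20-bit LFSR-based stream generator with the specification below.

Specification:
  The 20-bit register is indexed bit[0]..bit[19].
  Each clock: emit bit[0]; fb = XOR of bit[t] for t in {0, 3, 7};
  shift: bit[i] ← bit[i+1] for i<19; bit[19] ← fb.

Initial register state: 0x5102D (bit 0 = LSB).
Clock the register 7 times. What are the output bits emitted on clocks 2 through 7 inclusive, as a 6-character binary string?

011010

reg_0 = 0x5102D
clock 1: out=1, reg = 0x28816
clock 2: out=0, reg = 0x1440B
clock 3: out=1, reg = 0x0A205
clock 4: out=1, reg = 0x85102
clock 5: out=0, reg = 0x42881
clock 6: out=1, reg = 0x21440
clock 7: out=0, reg = 0x10A20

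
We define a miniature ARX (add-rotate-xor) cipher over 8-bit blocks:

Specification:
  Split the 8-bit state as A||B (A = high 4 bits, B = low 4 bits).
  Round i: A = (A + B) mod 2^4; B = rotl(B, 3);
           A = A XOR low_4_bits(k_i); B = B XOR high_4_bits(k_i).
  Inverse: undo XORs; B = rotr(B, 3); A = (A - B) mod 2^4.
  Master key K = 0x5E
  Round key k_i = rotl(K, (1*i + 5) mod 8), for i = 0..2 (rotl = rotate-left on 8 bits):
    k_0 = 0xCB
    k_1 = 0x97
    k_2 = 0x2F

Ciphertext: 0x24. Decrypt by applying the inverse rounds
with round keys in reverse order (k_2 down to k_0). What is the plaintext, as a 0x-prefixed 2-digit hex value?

0xBC

s_0 = ciphertext = 0x24
s_1 = InvRound(s_0, k_2) = 0x1C
s_2 = InvRound(s_1, k_1) = 0xCA
s_3 = InvRound(s_2, k_0) = 0xBC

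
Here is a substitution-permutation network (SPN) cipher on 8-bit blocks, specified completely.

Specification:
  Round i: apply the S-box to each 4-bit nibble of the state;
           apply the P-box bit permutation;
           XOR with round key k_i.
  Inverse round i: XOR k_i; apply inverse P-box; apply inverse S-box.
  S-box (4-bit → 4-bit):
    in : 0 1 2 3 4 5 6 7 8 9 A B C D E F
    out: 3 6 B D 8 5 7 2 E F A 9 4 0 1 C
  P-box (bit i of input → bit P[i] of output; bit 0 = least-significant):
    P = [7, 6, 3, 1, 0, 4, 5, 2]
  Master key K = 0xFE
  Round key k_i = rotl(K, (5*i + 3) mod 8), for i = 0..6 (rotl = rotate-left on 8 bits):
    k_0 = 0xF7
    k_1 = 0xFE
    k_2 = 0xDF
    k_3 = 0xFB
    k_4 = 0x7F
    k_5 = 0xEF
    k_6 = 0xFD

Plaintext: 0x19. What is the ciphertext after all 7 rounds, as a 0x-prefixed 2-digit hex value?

s_0 = plaintext = 0x19
s_1 = Round(s_0, k_0) = 0x0D
s_2 = Round(s_1, k_1) = 0xEF
s_3 = Round(s_2, k_2) = 0xD4
s_4 = Round(s_3, k_3) = 0xF9
s_5 = Round(s_4, k_4) = 0x91
s_6 = Round(s_5, k_5) = 0x92
s_7 = Round(s_6, k_6) = 0x0A

0x0A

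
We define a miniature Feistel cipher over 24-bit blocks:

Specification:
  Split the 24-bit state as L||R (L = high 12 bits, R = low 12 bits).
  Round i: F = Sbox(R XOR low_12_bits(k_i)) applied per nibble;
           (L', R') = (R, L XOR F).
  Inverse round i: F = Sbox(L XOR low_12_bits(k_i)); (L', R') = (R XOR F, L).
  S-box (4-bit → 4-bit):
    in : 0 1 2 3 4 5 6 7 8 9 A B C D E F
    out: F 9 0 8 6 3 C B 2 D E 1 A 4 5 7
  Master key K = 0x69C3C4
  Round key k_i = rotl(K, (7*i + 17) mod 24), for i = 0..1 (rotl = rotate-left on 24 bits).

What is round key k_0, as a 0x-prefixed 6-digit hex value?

K = 0x69C3C4
k_0 = rotl(K, (7*0+17) mod 24) = rotl(K, 17) = 0x88D387

0x88D387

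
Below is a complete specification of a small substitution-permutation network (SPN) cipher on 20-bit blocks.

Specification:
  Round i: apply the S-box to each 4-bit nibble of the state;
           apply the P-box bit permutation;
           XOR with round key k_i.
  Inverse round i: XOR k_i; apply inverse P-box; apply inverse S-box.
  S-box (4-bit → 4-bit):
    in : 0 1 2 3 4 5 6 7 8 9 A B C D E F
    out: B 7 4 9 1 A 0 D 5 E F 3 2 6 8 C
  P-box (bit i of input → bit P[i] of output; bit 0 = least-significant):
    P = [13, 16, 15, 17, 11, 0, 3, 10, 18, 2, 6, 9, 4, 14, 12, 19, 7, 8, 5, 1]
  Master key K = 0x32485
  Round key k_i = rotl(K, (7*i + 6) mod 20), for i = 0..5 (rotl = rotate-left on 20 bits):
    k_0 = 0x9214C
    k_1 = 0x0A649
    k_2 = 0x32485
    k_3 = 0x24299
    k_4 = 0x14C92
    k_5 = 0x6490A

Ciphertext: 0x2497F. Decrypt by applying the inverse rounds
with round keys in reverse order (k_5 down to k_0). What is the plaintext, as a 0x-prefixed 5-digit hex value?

0x8E6D7

s_0 = ciphertext = 0x2497F
s_1 = InvRound(s_0, k_5) = 0x241C6
s_2 = InvRound(s_1, k_4) = 0xC4D35
s_3 = InvRound(s_2, k_3) = 0x1E07E
s_4 = InvRound(s_3, k_2) = 0x7B29F
s_5 = InvRound(s_4, k_1) = 0x381E5
s_6 = InvRound(s_5, k_0) = 0x8E6D7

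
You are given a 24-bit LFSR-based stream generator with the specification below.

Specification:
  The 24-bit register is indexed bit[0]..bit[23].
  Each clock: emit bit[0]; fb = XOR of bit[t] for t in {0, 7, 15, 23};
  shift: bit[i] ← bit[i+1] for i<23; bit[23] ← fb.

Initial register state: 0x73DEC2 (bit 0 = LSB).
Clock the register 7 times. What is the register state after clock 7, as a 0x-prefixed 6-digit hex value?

reg_0 = 0x73DEC2
clock 1: out=0, reg = 0x39EF61
clock 2: out=1, reg = 0x1CF7B0
clock 3: out=0, reg = 0x0E7BD8
clock 4: out=0, reg = 0x873DEC
clock 5: out=0, reg = 0x439EF6
clock 6: out=0, reg = 0x21CF7B
clock 7: out=1, reg = 0x10E7BD

0x10E7BD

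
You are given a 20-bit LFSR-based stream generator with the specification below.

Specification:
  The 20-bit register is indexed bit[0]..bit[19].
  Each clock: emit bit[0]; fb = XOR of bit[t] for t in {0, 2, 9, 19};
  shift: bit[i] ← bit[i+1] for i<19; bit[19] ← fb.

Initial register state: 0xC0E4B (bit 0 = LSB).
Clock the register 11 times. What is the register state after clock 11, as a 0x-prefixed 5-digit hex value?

0xD6B81

reg_0 = 0xC0E4B
clock 1: out=1, reg = 0xE0725
clock 2: out=1, reg = 0x70392
clock 3: out=0, reg = 0xB81C9
clock 4: out=1, reg = 0x5C0E4
clock 5: out=0, reg = 0xAE072
clock 6: out=0, reg = 0xD7039
clock 7: out=1, reg = 0x6B81C
clock 8: out=0, reg = 0xB5C0E
clock 9: out=0, reg = 0x5AE07
clock 10: out=1, reg = 0xAD703
clock 11: out=1, reg = 0xD6B81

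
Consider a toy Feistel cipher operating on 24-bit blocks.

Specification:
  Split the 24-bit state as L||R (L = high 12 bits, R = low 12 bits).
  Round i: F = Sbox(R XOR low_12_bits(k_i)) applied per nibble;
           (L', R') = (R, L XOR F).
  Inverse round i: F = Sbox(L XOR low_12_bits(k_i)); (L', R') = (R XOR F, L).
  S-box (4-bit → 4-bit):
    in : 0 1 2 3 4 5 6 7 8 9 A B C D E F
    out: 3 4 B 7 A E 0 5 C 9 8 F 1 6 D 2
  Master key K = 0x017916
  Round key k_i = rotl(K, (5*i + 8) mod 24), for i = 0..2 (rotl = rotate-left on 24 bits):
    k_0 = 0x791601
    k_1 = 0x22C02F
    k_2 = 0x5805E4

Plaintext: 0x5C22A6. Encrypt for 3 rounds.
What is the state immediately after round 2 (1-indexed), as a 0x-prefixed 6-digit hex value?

s_0 = plaintext = 0x5C22A6
s_1 = Round(s_0, k_0) = 0x2A6F47
s_2 = Round(s_1, k_1) = 0xF470AA
s_3 = Round(s_2, k_2) = 0x0AA1EA

0xF470AA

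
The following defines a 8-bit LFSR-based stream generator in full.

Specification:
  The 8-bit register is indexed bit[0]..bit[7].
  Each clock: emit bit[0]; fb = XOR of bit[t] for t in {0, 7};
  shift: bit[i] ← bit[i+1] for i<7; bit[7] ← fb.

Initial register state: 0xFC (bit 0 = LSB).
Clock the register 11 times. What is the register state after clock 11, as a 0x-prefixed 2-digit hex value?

0xD5

reg_0 = 0xFC
clock 1: out=0, reg = 0xFE
clock 2: out=0, reg = 0xFF
clock 3: out=1, reg = 0x7F
clock 4: out=1, reg = 0xBF
clock 5: out=1, reg = 0x5F
clock 6: out=1, reg = 0xAF
clock 7: out=1, reg = 0x57
clock 8: out=1, reg = 0xAB
clock 9: out=1, reg = 0x55
clock 10: out=1, reg = 0xAA
clock 11: out=0, reg = 0xD5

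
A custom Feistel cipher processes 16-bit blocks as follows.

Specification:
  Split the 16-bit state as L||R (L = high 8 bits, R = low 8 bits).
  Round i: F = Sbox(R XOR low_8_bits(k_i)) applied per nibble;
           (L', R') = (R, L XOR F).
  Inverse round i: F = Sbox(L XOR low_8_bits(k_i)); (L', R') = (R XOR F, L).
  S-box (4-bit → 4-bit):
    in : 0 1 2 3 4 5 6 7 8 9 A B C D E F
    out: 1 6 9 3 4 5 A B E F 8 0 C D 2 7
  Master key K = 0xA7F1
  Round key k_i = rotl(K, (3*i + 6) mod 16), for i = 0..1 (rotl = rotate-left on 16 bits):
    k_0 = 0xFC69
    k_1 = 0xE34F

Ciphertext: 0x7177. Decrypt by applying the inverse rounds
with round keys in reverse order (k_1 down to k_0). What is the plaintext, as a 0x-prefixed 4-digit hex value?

0xED45

s_0 = ciphertext = 0x7177
s_1 = InvRound(s_0, k_1) = 0x4571
s_2 = InvRound(s_1, k_0) = 0xED45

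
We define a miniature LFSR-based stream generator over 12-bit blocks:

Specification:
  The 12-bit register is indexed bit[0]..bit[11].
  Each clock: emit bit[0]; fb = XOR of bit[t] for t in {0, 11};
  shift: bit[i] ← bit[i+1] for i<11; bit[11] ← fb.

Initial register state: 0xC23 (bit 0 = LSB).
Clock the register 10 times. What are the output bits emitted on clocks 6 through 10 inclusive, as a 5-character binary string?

reg_0 = 0xC23
clock 1: out=1, reg = 0x611
clock 2: out=1, reg = 0xB08
clock 3: out=0, reg = 0xD84
clock 4: out=0, reg = 0xEC2
clock 5: out=0, reg = 0xF61
clock 6: out=1, reg = 0x7B0
clock 7: out=0, reg = 0x3D8
clock 8: out=0, reg = 0x1EC
clock 9: out=0, reg = 0x0F6
clock 10: out=0, reg = 0x07B

10000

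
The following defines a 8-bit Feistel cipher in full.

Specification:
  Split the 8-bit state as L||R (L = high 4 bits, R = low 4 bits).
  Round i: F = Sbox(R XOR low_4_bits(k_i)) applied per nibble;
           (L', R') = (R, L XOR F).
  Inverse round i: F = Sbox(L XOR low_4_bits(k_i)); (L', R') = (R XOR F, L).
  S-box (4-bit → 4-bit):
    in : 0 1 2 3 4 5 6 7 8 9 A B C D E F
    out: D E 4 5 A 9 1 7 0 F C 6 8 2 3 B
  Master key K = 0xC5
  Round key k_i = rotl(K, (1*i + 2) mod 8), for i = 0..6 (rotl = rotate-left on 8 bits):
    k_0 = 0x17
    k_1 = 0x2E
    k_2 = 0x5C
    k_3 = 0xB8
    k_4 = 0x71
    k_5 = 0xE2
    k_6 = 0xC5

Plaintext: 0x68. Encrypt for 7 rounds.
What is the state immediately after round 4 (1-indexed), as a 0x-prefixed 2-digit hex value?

s_0 = plaintext = 0x68
s_1 = Round(s_0, k_0) = 0x8D
s_2 = Round(s_1, k_1) = 0xDD
s_3 = Round(s_2, k_2) = 0xD3
s_4 = Round(s_3, k_3) = 0x3B
s_5 = Round(s_4, k_4) = 0xBF
s_6 = Round(s_5, k_5) = 0xF9
s_7 = Round(s_6, k_6) = 0x97

0x3B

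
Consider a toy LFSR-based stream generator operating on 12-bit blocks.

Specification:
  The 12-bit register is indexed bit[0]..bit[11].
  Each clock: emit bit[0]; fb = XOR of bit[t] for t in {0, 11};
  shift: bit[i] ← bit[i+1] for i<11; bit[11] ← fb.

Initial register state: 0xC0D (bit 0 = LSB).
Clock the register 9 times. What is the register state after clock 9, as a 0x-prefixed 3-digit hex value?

reg_0 = 0xC0D
clock 1: out=1, reg = 0x606
clock 2: out=0, reg = 0x303
clock 3: out=1, reg = 0x981
clock 4: out=1, reg = 0x4C0
clock 5: out=0, reg = 0x260
clock 6: out=0, reg = 0x130
clock 7: out=0, reg = 0x098
clock 8: out=0, reg = 0x04C
clock 9: out=0, reg = 0x026

0x026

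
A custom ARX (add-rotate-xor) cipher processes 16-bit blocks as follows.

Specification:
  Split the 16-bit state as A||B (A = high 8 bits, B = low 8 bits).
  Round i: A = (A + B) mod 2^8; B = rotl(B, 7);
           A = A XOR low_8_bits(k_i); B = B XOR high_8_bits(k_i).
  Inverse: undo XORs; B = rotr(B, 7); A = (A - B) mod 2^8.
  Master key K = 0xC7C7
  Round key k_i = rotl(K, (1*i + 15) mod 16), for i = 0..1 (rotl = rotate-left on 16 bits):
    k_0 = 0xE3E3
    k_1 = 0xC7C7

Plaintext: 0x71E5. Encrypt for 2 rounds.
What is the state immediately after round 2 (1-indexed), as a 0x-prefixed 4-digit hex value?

0x014F

s_0 = plaintext = 0x71E5
s_1 = Round(s_0, k_0) = 0xB511
s_2 = Round(s_1, k_1) = 0x014F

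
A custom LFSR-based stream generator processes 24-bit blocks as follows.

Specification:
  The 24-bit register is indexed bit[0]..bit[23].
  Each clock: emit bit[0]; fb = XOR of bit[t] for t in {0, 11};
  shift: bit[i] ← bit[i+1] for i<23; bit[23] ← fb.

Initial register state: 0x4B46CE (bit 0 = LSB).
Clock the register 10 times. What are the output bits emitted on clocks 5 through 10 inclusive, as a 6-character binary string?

001101

reg_0 = 0x4B46CE
clock 1: out=0, reg = 0x25A367
clock 2: out=1, reg = 0x92D1B3
clock 3: out=1, reg = 0xC968D9
clock 4: out=1, reg = 0x64B46C
clock 5: out=0, reg = 0x325A36
clock 6: out=0, reg = 0x992D1B
clock 7: out=1, reg = 0x4C968D
clock 8: out=1, reg = 0xA64B46
clock 9: out=0, reg = 0xD325A3
clock 10: out=1, reg = 0xE992D1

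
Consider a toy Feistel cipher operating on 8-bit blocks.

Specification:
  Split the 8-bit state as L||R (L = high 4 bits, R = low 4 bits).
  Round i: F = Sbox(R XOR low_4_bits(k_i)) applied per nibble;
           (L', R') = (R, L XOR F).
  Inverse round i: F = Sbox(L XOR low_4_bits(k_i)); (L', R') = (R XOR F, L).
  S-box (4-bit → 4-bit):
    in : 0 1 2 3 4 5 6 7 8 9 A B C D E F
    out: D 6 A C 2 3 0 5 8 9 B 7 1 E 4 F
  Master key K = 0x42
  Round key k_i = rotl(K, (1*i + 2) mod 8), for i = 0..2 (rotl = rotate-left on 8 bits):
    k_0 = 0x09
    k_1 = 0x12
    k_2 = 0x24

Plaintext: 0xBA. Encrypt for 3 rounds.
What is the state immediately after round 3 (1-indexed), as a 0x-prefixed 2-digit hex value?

s_0 = plaintext = 0xBA
s_1 = Round(s_0, k_0) = 0xA7
s_2 = Round(s_1, k_1) = 0x79
s_3 = Round(s_2, k_2) = 0x99

0x99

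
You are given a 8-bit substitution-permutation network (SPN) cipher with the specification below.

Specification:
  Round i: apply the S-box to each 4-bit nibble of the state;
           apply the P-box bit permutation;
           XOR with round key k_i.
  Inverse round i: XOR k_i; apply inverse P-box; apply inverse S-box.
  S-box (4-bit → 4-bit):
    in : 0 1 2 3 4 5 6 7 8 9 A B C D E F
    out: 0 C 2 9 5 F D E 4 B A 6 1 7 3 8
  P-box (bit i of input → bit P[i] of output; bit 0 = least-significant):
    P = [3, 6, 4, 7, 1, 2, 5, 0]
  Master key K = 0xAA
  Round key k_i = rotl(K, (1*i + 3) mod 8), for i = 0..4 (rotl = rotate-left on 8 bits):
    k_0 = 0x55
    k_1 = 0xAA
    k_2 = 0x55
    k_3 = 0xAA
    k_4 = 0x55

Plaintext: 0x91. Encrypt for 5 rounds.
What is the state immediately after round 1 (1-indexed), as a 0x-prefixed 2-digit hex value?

s_0 = plaintext = 0x91
s_1 = Round(s_0, k_0) = 0xC2
s_2 = Round(s_1, k_1) = 0xE8
s_3 = Round(s_2, k_2) = 0x43
s_4 = Round(s_3, k_3) = 0x00
s_5 = Round(s_4, k_4) = 0x55

0xC2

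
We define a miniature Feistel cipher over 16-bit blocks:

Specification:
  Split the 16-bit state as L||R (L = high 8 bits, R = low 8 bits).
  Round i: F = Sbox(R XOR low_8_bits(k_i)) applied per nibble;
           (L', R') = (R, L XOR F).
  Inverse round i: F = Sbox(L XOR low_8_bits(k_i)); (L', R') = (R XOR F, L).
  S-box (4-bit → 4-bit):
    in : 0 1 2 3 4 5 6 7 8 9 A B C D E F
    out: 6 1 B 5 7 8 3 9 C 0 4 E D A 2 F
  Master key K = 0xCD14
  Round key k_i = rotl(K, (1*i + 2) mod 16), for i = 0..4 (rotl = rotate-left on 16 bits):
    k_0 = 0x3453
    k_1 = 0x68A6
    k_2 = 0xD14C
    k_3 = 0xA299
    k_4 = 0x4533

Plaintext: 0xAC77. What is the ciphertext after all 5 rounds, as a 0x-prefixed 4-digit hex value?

s_0 = plaintext = 0xAC77
s_1 = Round(s_0, k_0) = 0x771B
s_2 = Round(s_1, k_1) = 0x1B9D
s_3 = Round(s_2, k_2) = 0x9DBA
s_4 = Round(s_3, k_3) = 0xBA28
s_5 = Round(s_4, k_4) = 0x28A4

0x28A4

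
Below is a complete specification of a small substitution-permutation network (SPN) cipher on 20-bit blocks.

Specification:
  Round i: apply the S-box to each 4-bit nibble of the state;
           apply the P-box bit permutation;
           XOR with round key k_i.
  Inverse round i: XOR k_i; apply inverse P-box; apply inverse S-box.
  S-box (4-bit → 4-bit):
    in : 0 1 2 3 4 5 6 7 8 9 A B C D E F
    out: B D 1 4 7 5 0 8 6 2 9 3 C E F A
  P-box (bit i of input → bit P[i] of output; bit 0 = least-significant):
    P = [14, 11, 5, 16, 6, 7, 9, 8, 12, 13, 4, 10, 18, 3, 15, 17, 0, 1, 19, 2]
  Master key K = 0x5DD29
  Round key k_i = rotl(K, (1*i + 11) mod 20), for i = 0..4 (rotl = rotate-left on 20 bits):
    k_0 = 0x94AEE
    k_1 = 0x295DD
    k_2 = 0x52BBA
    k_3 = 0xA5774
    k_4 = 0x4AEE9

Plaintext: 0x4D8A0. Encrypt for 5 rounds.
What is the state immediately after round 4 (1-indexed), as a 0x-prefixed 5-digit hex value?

0x7245B

s_0 = plaintext = 0x4D8A0
s_1 = Round(s_0, k_0) = 0x2A3B5
s_2 = Round(s_1, k_1) = 0x4D52C
s_3 = Round(s_2, k_2) = 0xEBBC1
s_4 = Round(s_3, k_3) = 0x7245B
s_5 = Round(s_4, k_4) = 0x0D4BD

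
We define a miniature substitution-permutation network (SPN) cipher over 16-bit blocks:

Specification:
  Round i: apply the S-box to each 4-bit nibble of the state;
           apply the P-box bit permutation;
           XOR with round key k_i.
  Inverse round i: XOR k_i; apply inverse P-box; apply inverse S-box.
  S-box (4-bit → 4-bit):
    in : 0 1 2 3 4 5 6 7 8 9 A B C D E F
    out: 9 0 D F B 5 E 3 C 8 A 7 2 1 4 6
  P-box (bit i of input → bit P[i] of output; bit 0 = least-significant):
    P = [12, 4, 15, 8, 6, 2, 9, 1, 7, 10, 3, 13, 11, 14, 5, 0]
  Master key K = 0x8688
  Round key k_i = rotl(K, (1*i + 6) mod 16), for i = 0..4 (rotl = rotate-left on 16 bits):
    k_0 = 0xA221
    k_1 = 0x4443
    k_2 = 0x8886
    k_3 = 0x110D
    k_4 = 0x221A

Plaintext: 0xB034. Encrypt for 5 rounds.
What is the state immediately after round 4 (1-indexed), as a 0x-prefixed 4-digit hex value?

0x98B7

s_0 = plaintext = 0xB034
s_1 = Round(s_0, k_0) = 0xD9D7
s_2 = Round(s_1, k_1) = 0x7C13
s_3 = Round(s_2, k_2) = 0x5596
s_4 = Round(s_3, k_3) = 0x98B7
s_5 = Round(s_4, k_4) = 0x1047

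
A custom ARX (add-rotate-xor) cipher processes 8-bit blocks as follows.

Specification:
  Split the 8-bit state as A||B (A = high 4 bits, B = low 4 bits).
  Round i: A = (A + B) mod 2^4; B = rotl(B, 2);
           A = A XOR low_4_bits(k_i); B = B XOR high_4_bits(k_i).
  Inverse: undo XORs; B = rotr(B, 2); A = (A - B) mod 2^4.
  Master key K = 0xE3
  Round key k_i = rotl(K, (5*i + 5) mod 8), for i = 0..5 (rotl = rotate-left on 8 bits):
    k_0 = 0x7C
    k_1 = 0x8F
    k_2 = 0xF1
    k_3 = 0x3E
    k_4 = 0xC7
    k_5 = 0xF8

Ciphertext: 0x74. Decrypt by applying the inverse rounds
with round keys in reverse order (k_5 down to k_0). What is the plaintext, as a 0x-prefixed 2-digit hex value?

0x01

s_0 = ciphertext = 0x74
s_1 = InvRound(s_0, k_5) = 0x1E
s_2 = InvRound(s_1, k_4) = 0xE8
s_3 = InvRound(s_2, k_3) = 0x2E
s_4 = InvRound(s_3, k_2) = 0xF4
s_5 = InvRound(s_4, k_1) = 0xD3
s_6 = InvRound(s_5, k_0) = 0x01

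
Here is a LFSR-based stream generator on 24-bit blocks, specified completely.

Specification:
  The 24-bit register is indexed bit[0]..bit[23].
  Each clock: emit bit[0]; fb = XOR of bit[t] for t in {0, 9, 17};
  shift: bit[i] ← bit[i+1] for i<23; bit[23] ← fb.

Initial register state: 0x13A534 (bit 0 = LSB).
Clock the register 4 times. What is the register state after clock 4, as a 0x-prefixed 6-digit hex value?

reg_0 = 0x13A534
clock 1: out=0, reg = 0x89D29A
clock 2: out=0, reg = 0xC4E94D
clock 3: out=1, reg = 0xE274A6
clock 4: out=0, reg = 0xF13A53

0xF13A53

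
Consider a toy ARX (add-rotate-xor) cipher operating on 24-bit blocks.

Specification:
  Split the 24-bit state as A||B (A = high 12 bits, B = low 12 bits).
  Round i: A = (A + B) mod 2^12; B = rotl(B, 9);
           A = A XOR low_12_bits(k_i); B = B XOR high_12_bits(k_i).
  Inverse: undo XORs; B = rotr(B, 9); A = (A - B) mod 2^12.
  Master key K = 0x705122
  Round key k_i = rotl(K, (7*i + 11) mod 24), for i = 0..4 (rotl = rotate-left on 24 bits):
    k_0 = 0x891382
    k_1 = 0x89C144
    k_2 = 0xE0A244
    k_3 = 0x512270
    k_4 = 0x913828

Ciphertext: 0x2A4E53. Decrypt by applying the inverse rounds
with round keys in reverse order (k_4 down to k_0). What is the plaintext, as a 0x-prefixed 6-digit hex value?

0x28D97E

s_0 = ciphertext = 0x2A4E53
s_1 = InvRound(s_0, k_4) = 0x089A03
s_2 = InvRound(s_1, k_3) = 0xA6A88F
s_3 = InvRound(s_2, k_2) = 0x40342B
s_4 = InvRound(s_3, k_1) = 0xF895BE
s_5 = InvRound(s_4, k_0) = 0x28D97E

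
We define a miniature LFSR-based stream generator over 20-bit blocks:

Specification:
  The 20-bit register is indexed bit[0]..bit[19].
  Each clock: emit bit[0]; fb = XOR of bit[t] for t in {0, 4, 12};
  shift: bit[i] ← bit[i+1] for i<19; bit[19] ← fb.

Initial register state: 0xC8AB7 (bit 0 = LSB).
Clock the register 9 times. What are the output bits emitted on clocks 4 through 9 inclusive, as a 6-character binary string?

011010

reg_0 = 0xC8AB7
clock 1: out=1, reg = 0x6455B
clock 2: out=1, reg = 0x322AD
clock 3: out=1, reg = 0x99156
clock 4: out=0, reg = 0x4C8AB
clock 5: out=1, reg = 0xA6455
clock 6: out=1, reg = 0x5322A
clock 7: out=0, reg = 0xA9915
clock 8: out=1, reg = 0xD4C8A
clock 9: out=0, reg = 0x6A645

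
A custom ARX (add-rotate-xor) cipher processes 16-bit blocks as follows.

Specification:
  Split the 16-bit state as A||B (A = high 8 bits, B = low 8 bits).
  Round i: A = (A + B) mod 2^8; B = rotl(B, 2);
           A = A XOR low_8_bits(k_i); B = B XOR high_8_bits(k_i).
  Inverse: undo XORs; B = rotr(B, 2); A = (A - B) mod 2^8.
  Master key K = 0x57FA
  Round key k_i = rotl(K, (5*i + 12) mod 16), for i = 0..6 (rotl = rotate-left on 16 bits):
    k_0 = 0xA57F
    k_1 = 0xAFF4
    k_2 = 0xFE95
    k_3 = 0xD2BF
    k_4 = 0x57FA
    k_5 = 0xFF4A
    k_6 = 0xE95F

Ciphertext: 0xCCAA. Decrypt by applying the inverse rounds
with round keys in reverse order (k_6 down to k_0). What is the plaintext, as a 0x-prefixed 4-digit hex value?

0x919D

s_0 = ciphertext = 0xCCAA
s_1 = InvRound(s_0, k_6) = 0xC3D0
s_2 = InvRound(s_1, k_5) = 0xBECB
s_3 = InvRound(s_2, k_4) = 0x1D27
s_4 = InvRound(s_3, k_3) = 0x257D
s_5 = InvRound(s_4, k_2) = 0xD0E0
s_6 = InvRound(s_5, k_1) = 0x51D3
s_7 = InvRound(s_6, k_0) = 0x919D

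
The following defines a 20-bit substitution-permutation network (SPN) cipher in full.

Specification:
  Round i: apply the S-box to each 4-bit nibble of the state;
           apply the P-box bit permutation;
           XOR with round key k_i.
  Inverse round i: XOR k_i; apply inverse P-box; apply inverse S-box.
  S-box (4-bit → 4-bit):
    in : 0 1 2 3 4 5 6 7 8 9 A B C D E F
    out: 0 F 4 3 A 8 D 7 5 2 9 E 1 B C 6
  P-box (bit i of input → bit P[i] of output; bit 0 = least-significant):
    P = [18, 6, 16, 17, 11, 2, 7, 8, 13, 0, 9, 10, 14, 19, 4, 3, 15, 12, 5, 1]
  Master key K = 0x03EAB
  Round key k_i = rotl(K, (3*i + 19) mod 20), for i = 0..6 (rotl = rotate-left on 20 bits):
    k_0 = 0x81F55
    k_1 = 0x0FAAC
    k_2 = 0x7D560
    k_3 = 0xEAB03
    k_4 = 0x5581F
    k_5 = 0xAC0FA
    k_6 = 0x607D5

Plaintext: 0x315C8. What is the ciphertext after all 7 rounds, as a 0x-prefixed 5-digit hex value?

0x2EDEE

s_0 = plaintext = 0x315C8
s_1 = Round(s_0, k_0) = 0x5C34D
s_2 = Round(s_1, k_1) = 0x69BEB
s_3 = Round(s_2, k_2) = 0xC5283
s_4 = Round(s_3, k_3) = 0xA21CB
s_5 = Round(s_4, k_4) = 0x6F64C
s_6 = Round(s_5, k_5) = 0x667CC
s_7 = Round(s_6, k_6) = 0x2EDEE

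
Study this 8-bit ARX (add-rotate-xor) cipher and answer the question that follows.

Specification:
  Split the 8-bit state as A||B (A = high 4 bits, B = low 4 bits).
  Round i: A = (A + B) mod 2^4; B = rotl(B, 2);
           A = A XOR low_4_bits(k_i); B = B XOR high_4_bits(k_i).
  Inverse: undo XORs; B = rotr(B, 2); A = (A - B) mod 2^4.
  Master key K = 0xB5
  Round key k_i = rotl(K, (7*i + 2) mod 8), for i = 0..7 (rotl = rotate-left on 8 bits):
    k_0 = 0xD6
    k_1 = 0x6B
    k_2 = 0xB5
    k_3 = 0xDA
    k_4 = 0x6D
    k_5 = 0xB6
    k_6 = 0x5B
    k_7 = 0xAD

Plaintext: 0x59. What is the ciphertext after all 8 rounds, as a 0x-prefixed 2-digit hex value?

s_0 = plaintext = 0x59
s_1 = Round(s_0, k_0) = 0x8B
s_2 = Round(s_1, k_1) = 0x88
s_3 = Round(s_2, k_2) = 0x59
s_4 = Round(s_3, k_3) = 0x4B
s_5 = Round(s_4, k_4) = 0x28
s_6 = Round(s_5, k_5) = 0xC9
s_7 = Round(s_6, k_6) = 0xE3
s_8 = Round(s_7, k_7) = 0xC6

0xC6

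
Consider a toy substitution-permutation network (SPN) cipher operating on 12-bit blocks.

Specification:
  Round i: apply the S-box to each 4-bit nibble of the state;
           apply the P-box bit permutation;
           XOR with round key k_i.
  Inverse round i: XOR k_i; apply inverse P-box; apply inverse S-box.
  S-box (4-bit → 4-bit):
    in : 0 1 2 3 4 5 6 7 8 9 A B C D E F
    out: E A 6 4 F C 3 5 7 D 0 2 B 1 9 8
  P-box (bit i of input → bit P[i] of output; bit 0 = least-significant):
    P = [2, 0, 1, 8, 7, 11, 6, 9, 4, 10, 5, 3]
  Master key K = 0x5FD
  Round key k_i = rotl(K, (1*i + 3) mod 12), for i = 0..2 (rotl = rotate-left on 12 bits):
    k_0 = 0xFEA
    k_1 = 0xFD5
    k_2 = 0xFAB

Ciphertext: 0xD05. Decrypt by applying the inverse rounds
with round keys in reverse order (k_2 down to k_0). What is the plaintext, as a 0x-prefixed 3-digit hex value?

s_0 = ciphertext = 0xD05
s_1 = InvRound(s_0, k_2) = 0x5E7
s_2 = InvRound(s_1, k_1) = 0x713
s_3 = InvRound(s_2, k_0) = 0x98B

0x98B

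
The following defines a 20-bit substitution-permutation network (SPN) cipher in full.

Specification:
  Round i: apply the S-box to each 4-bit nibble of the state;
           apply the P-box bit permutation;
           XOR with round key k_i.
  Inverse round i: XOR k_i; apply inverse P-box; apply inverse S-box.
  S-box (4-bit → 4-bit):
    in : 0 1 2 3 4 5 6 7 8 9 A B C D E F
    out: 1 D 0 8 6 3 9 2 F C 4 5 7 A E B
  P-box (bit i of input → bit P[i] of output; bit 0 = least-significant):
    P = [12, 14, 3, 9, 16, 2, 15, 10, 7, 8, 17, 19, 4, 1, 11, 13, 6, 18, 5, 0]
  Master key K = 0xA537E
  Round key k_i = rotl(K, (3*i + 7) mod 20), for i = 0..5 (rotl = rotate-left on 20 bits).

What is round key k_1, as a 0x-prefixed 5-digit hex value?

0xDFA94

K = 0xA537E
k_0 = rotl(K, (3*0+7) mod 20) = rotl(K, 7) = 0x9BF52
k_1 = rotl(K, (3*1+7) mod 20) = rotl(K, 10) = 0xDFA94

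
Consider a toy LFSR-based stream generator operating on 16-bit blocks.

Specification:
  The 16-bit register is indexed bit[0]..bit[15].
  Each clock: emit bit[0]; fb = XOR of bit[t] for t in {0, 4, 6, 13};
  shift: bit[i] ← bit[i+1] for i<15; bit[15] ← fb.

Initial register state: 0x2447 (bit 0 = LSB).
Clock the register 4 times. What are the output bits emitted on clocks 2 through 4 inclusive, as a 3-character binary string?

110

reg_0 = 0x2447
clock 1: out=1, reg = 0x9223
clock 2: out=1, reg = 0xC911
clock 3: out=1, reg = 0x6488
clock 4: out=0, reg = 0xB244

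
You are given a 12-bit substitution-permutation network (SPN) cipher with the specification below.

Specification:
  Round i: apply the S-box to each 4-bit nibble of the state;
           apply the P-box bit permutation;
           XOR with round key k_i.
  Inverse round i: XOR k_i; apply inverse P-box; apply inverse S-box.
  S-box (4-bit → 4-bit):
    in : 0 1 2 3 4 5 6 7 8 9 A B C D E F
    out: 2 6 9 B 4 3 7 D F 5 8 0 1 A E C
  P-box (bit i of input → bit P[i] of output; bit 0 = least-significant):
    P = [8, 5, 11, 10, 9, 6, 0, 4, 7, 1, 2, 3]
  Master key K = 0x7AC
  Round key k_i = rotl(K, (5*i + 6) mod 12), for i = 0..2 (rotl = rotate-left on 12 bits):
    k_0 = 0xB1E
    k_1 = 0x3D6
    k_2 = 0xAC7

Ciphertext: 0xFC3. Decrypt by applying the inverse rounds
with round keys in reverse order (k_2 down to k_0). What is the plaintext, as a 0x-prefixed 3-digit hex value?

0xF67

s_0 = ciphertext = 0xFC3
s_1 = InvRound(s_0, k_2) = 0x4B2
s_2 = InvRound(s_1, k_1) = 0x453
s_3 = InvRound(s_2, k_0) = 0xF67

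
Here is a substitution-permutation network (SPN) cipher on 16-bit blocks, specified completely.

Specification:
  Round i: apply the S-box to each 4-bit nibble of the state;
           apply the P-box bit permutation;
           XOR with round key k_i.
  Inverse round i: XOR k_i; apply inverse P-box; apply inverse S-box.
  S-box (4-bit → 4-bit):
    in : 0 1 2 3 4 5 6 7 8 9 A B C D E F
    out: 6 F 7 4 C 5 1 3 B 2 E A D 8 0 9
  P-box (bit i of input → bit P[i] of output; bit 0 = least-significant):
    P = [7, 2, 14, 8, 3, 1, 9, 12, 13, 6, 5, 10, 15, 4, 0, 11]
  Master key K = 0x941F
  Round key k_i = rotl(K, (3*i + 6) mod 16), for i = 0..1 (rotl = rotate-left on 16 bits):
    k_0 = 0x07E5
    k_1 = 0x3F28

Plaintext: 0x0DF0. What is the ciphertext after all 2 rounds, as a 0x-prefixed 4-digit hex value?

0xAE85

s_0 = plaintext = 0x0DF0
s_1 = Round(s_0, k_0) = 0x53F8
s_2 = Round(s_1, k_1) = 0xAE85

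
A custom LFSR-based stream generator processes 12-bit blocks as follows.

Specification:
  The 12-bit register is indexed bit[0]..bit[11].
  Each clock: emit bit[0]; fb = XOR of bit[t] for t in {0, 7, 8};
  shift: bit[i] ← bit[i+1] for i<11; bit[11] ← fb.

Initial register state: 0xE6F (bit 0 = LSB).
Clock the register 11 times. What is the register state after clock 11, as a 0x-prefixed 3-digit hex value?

0xE1B

reg_0 = 0xE6F
clock 1: out=1, reg = 0xF37
clock 2: out=1, reg = 0x79B
clock 3: out=1, reg = 0xBCD
clock 4: out=1, reg = 0xDE6
clock 5: out=0, reg = 0x6F3
clock 6: out=1, reg = 0x379
clock 7: out=1, reg = 0x1BC
clock 8: out=0, reg = 0x0DE
clock 9: out=0, reg = 0x86F
clock 10: out=1, reg = 0xC37
clock 11: out=1, reg = 0xE1B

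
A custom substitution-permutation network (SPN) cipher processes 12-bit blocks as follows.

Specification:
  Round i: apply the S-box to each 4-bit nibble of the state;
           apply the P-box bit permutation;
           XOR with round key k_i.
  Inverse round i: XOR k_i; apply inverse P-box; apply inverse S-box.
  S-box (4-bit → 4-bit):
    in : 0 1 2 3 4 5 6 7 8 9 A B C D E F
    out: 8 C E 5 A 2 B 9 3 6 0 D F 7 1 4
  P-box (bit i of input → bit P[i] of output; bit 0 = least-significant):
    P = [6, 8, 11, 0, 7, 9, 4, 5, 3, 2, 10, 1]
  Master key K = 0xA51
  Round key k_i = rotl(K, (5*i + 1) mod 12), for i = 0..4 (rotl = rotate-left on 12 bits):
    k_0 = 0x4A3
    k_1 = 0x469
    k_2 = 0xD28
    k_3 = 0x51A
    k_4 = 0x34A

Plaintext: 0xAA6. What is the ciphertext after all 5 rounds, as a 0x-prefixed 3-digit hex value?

0x01C

s_0 = plaintext = 0xAA6
s_1 = Round(s_0, k_0) = 0x5E2
s_2 = Round(s_1, k_1) = 0xDEC
s_3 = Round(s_2, k_2) = 0x0E5
s_4 = Round(s_3, k_3) = 0x498
s_5 = Round(s_4, k_4) = 0x01C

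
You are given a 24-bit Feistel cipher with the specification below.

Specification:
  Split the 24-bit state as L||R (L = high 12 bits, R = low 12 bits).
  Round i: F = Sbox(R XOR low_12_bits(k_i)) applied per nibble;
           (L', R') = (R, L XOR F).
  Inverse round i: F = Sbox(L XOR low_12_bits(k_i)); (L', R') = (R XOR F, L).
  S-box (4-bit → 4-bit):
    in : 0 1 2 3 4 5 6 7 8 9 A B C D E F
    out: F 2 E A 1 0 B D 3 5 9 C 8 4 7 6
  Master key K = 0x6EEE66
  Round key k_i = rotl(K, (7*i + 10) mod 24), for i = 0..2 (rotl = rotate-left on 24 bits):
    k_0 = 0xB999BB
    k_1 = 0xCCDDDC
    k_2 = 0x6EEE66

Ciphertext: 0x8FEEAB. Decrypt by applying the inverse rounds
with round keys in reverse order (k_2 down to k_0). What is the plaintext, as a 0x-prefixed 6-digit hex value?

0xB69B1F

s_0 = ciphertext = 0x8FEEAB
s_1 = InvRound(s_0, k_2) = 0x5F88FE
s_2 = InvRound(s_1, k_1) = 0xB1F5F8
s_3 = InvRound(s_2, k_0) = 0xB69B1F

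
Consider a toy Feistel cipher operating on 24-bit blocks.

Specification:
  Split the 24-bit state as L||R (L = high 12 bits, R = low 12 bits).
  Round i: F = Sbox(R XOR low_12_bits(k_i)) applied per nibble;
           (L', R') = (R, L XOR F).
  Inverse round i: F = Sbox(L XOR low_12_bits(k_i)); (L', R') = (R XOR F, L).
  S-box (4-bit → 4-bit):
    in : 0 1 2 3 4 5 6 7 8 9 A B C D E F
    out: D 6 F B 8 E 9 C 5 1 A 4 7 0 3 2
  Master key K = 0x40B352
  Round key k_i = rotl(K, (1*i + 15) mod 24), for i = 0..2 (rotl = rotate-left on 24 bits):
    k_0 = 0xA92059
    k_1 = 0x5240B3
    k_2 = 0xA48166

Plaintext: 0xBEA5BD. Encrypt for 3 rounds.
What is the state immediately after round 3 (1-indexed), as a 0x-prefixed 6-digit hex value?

0xB2BF52

s_0 = plaintext = 0xBEA5BD
s_1 = Round(s_0, k_0) = 0x5BD5D2
s_2 = Round(s_1, k_1) = 0x5D2B2B
s_3 = Round(s_2, k_2) = 0xB2BF52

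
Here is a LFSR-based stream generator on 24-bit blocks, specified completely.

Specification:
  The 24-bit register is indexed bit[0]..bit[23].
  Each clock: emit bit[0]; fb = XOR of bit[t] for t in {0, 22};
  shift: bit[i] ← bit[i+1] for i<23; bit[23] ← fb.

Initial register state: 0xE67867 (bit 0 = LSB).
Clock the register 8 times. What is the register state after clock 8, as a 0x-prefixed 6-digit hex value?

reg_0 = 0xE67867
clock 1: out=1, reg = 0x733C33
clock 2: out=1, reg = 0x399E19
clock 3: out=1, reg = 0x9CCF0C
clock 4: out=0, reg = 0x4E6786
clock 5: out=0, reg = 0xA733C3
clock 6: out=1, reg = 0xD399E1
clock 7: out=1, reg = 0x69CCF0
clock 8: out=0, reg = 0xB4E678

0xB4E678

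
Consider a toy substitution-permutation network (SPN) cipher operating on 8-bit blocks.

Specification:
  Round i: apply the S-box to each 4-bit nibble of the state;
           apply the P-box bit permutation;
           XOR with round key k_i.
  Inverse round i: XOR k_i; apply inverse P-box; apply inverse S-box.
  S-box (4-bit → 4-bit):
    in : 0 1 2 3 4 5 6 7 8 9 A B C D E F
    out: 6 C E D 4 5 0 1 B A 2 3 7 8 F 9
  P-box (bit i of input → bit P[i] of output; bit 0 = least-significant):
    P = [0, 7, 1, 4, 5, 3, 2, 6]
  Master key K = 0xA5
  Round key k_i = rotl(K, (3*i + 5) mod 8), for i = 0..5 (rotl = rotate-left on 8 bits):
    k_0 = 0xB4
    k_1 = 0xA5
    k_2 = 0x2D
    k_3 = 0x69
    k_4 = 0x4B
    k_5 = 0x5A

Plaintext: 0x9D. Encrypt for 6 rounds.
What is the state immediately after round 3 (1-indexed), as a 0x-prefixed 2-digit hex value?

s_0 = plaintext = 0x9D
s_1 = Round(s_0, k_0) = 0xEC
s_2 = Round(s_1, k_1) = 0x4A
s_3 = Round(s_2, k_2) = 0xA9
s_4 = Round(s_3, k_3) = 0xF1
s_5 = Round(s_4, k_4) = 0x39
s_6 = Round(s_5, k_5) = 0xAE

0xA9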